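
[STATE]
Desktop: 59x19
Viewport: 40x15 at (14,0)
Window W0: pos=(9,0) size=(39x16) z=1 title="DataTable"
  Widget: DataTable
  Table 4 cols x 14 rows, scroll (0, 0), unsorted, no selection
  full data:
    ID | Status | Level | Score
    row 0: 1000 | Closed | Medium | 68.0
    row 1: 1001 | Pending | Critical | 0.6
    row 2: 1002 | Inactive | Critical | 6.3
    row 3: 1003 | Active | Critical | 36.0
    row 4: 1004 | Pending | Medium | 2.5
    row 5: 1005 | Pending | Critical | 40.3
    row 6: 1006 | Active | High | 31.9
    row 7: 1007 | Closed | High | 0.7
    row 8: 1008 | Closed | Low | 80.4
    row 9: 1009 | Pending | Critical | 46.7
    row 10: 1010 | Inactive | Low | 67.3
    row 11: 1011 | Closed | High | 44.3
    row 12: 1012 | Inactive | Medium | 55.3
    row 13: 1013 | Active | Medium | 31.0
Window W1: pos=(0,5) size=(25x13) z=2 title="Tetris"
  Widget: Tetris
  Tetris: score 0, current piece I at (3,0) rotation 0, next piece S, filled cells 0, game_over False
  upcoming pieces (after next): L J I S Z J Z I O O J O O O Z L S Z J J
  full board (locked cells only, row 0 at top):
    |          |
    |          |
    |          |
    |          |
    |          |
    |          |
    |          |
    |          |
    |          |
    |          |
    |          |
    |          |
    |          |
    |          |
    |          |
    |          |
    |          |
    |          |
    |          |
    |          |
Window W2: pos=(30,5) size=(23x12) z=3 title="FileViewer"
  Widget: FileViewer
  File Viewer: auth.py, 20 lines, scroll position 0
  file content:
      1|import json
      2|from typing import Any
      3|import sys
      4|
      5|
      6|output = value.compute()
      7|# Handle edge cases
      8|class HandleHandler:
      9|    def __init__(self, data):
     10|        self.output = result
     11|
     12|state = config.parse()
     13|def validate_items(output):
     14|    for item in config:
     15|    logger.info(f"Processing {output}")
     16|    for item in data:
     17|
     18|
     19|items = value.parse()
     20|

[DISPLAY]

━━━━━━━━━━━━━━━━━━━━━━━━━━━━━━━━━┓      
aTable                           ┃      
─────────────────────────────────┨      
│Status  │Level   │Score         ┃      
┼────────┼────────┼─────         ┃      
━━━━━━━━━━┓edium┏━━━━━━━━━━━━━━━━━━━━━┓ 
          ┃ritic┃ FileViewer          ┃ 
──────────┨ritic┠─────────────────────┨ 
xt:       ┃ritic┃import json         ▲┃ 
░         ┃edium┃from typing import A█┃ 
          ┃ritic┃import sys          ░┃ 
          ┃igh  ┃                    ░┃ 
          ┃igh  ┃                    ░┃ 
          ┃ow   ┃output = value.compu░┃ 
ore:      ┃ritic┃# Handle edge cases ░┃ 


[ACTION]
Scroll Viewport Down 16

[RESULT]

┼────────┼────────┼─────         ┃      
━━━━━━━━━━┓edium┏━━━━━━━━━━━━━━━━━━━━━┓ 
          ┃ritic┃ FileViewer          ┃ 
──────────┨ritic┠─────────────────────┨ 
xt:       ┃ritic┃import json         ▲┃ 
░         ┃edium┃from typing import A█┃ 
          ┃ritic┃import sys          ░┃ 
          ┃igh  ┃                    ░┃ 
          ┃igh  ┃                    ░┃ 
          ┃ow   ┃output = value.compu░┃ 
ore:      ┃ritic┃# Handle edge cases ░┃ 
          ┃━━━━━┃class HandleHandler:▼┃ 
          ┃     ┗━━━━━━━━━━━━━━━━━━━━━┛ 
━━━━━━━━━━┛                             
                                        


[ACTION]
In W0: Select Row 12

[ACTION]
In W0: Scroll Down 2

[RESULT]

┼────────┼────────┼─────         ┃      
━━━━━━━━━━┓ritic┏━━━━━━━━━━━━━━━━━━━━━┓ 
          ┃ritic┃ FileViewer          ┃ 
──────────┨edium┠─────────────────────┨ 
xt:       ┃ritic┃import json         ▲┃ 
░         ┃igh  ┃from typing import A█┃ 
          ┃igh  ┃import sys          ░┃ 
          ┃ow   ┃                    ░┃ 
          ┃ritic┃                    ░┃ 
          ┃ow   ┃output = value.compu░┃ 
ore:      ┃igh  ┃# Handle edge cases ░┃ 
          ┃━━━━━┃class HandleHandler:▼┃ 
          ┃     ┗━━━━━━━━━━━━━━━━━━━━━┛ 
━━━━━━━━━━┛                             
                                        


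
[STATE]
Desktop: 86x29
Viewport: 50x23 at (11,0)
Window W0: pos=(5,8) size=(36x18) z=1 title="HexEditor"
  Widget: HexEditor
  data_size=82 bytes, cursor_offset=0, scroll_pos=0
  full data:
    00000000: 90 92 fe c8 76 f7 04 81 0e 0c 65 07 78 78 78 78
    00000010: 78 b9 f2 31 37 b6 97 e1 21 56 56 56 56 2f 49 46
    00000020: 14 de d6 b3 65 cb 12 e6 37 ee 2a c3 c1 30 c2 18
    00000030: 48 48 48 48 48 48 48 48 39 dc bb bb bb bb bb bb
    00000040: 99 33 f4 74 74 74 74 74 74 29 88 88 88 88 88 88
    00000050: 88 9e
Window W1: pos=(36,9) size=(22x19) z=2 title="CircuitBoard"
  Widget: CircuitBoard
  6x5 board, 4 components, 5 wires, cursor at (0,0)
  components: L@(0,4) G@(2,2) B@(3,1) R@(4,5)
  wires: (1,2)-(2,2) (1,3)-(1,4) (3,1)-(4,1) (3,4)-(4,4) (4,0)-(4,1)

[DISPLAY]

                                                  
                                                  
                                                  
                                                  
                                                  
                                                  
                                                  
                                                  
━━━━━━━━━━━━━━━━━━━━━━━━━━━━━┓                    
ditor                    ┏━━━━━━━━━━━━━━━━━━━━┓   
─────────────────────────┃ CircuitBoard       ┃   
000  90 92 fe c8 76 f7 04┠────────────────────┨   
010  78 b9 f2 31 37 b6 97┃   0 1 2 3 4 5      ┃   
020  14 de d6 b3 65 cb 12┃0  [.]              ┃   
030  48 48 48 48 48 48 48┃                    ┃   
040  99 33 f4 74 74 74 74┃1           ·   · ─ ┃   
050  88 9e               ┃            │       ┃   
                         ┃2           G       ┃   
                         ┃                    ┃   
                         ┃3       B           ┃   
                         ┃        │           ┃   
                         ┃4   · ─ ·           ┃   
                         ┃Cursor: (0,0)       ┃   


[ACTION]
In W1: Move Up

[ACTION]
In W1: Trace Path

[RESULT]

                                                  
                                                  
                                                  
                                                  
                                                  
                                                  
                                                  
                                                  
━━━━━━━━━━━━━━━━━━━━━━━━━━━━━┓                    
ditor                    ┏━━━━━━━━━━━━━━━━━━━━┓   
─────────────────────────┃ CircuitBoard       ┃   
000  90 92 fe c8 76 f7 04┠────────────────────┨   
010  78 b9 f2 31 37 b6 97┃   0 1 2 3 4 5      ┃   
020  14 de d6 b3 65 cb 12┃0  [.]              ┃   
030  48 48 48 48 48 48 48┃                    ┃   
040  99 33 f4 74 74 74 74┃1           ·   · ─ ┃   
050  88 9e               ┃            │       ┃   
                         ┃2           G       ┃   
                         ┃                    ┃   
                         ┃3       B           ┃   
                         ┃        │           ┃   
                         ┃4   · ─ ·           ┃   
                         ┃Cursor: (0,0)  Trace┃   


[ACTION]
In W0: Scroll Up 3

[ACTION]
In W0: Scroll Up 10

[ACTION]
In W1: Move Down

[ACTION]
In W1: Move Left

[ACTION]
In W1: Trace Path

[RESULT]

                                                  
                                                  
                                                  
                                                  
                                                  
                                                  
                                                  
                                                  
━━━━━━━━━━━━━━━━━━━━━━━━━━━━━┓                    
ditor                    ┏━━━━━━━━━━━━━━━━━━━━┓   
─────────────────────────┃ CircuitBoard       ┃   
000  90 92 fe c8 76 f7 04┠────────────────────┨   
010  78 b9 f2 31 37 b6 97┃   0 1 2 3 4 5      ┃   
020  14 de d6 b3 65 cb 12┃0                   ┃   
030  48 48 48 48 48 48 48┃                    ┃   
040  99 33 f4 74 74 74 74┃1  [.]      ·   · ─ ┃   
050  88 9e               ┃            │       ┃   
                         ┃2           G       ┃   
                         ┃                    ┃   
                         ┃3       B           ┃   
                         ┃        │           ┃   
                         ┃4   · ─ ·           ┃   
                         ┃Cursor: (1,0)  Trace┃   


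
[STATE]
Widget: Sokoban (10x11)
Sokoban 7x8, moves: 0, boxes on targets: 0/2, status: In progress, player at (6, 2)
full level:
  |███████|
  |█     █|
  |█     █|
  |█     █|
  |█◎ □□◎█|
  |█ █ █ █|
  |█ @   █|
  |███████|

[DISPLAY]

███████   
█     █   
█     █   
█     █   
█◎ □□◎█   
█ █ █ █   
█ @   █   
███████   
Moves: 0  
          
          


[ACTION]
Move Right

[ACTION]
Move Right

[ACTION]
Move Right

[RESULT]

███████   
█     █   
█     █   
█     █   
█◎ □□◎█   
█ █ █ █   
█    @█   
███████   
Moves: 3  
          
          


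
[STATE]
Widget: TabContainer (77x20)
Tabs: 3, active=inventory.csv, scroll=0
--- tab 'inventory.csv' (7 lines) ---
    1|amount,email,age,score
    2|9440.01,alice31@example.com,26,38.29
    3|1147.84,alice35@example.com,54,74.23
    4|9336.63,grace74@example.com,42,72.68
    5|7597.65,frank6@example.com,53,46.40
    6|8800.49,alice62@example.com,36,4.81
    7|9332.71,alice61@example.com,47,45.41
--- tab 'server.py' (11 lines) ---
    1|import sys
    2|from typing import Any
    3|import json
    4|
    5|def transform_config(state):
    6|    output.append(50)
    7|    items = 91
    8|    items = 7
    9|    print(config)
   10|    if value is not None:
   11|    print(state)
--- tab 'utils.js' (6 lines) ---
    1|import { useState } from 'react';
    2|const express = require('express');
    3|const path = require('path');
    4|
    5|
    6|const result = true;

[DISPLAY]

[inventory.csv]│ server.py │ utils.js                                        
─────────────────────────────────────────────────────────────────────────────
amount,email,age,score                                                       
9440.01,alice31@example.com,26,38.29                                         
1147.84,alice35@example.com,54,74.23                                         
9336.63,grace74@example.com,42,72.68                                         
7597.65,frank6@example.com,53,46.40                                          
8800.49,alice62@example.com,36,4.81                                          
9332.71,alice61@example.com,47,45.41                                         
                                                                             
                                                                             
                                                                             
                                                                             
                                                                             
                                                                             
                                                                             
                                                                             
                                                                             
                                                                             
                                                                             


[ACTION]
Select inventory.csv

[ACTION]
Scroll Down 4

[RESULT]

[inventory.csv]│ server.py │ utils.js                                        
─────────────────────────────────────────────────────────────────────────────
7597.65,frank6@example.com,53,46.40                                          
8800.49,alice62@example.com,36,4.81                                          
9332.71,alice61@example.com,47,45.41                                         
                                                                             
                                                                             
                                                                             
                                                                             
                                                                             
                                                                             
                                                                             
                                                                             
                                                                             
                                                                             
                                                                             
                                                                             
                                                                             
                                                                             
                                                                             


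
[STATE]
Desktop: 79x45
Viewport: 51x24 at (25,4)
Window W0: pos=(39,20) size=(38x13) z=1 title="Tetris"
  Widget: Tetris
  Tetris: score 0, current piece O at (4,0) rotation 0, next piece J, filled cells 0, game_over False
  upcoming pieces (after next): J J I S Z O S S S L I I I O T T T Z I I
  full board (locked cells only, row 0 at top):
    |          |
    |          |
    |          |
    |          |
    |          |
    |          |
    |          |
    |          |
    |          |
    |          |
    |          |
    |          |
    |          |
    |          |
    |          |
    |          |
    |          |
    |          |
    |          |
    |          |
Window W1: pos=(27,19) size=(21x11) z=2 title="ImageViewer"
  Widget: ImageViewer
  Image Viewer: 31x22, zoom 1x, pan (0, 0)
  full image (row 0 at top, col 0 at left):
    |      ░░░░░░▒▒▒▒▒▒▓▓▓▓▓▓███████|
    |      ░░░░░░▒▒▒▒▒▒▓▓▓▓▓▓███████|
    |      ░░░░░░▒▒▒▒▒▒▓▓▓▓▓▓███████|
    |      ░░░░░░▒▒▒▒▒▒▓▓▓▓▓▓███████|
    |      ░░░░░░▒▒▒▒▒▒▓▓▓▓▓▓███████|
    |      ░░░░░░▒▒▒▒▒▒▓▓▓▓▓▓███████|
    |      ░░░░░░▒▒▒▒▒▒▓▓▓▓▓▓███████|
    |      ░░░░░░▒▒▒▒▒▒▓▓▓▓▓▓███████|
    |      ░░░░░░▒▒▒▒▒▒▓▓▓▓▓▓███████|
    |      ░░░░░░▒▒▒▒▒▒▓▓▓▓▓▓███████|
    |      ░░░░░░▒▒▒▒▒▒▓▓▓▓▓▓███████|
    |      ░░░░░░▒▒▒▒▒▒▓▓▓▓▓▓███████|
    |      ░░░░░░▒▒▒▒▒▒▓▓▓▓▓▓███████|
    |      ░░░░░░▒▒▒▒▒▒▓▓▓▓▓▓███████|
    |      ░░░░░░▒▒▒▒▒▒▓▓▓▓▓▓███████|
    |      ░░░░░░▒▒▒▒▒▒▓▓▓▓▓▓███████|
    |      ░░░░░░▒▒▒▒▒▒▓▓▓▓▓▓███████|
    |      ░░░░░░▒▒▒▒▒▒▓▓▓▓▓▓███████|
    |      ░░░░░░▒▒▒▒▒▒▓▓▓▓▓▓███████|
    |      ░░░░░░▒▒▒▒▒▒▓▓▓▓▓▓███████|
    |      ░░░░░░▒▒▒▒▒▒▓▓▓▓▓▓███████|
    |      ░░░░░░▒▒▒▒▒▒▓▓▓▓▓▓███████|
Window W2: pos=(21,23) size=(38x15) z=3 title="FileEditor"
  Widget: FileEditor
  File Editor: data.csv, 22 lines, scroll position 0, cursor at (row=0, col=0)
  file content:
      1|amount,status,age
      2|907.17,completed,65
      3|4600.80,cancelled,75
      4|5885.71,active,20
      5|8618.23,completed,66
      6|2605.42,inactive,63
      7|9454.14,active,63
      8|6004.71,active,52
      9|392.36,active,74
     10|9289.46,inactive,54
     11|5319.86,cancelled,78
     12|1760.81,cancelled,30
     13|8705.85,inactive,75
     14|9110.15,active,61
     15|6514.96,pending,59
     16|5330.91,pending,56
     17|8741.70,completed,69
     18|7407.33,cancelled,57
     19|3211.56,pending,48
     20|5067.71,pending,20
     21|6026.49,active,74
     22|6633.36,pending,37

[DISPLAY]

                                                   
                                                   
                                                   
                                                   
                                                   
                                                   
                                                   
                                                   
                                                   
                                                   
                                                   
                                                   
                                                   
                                                   
                                                   
  ┏━━━━━━━━━━━━━━━━━━━┓                            
  ┃ ImageViewer       ┃━━━━━━━━━━━━━━━━━━━━━━━━━━━━
  ┠───────────────────┨                            
  ┃      ░░░░░░▒▒▒▒▒▒▓┃────────────────────────────
━━━━━━━━━━━━━━━━━━━━━━━━━━━━━━━━━┓                 
leEditor                         ┃                 
─────────────────────────────────┨                 
unt,status,age                  ▲┃                 
.17,completed,65                █┃                 


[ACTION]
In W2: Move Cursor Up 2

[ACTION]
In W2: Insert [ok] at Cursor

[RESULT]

                                                   
                                                   
                                                   
                                                   
                                                   
                                                   
                                                   
                                                   
                                                   
                                                   
                                                   
                                                   
                                                   
                                                   
                                                   
  ┏━━━━━━━━━━━━━━━━━━━┓                            
  ┃ ImageViewer       ┃━━━━━━━━━━━━━━━━━━━━━━━━━━━━
  ┠───────────────────┨                            
  ┃      ░░░░░░▒▒▒▒▒▒▓┃────────────────────────────
━━━━━━━━━━━━━━━━━━━━━━━━━━━━━━━━━┓                 
leEditor                         ┃                 
─────────────────────────────────┨                 
mount,status,age                ▲┃                 
.17,completed,65                █┃                 


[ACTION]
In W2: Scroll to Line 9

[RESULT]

                                                   
                                                   
                                                   
                                                   
                                                   
                                                   
                                                   
                                                   
                                                   
                                                   
                                                   
                                                   
                                                   
                                                   
                                                   
  ┏━━━━━━━━━━━━━━━━━━━┓                            
  ┃ ImageViewer       ┃━━━━━━━━━━━━━━━━━━━━━━━━━━━━
  ┠───────────────────┨                            
  ┃      ░░░░░░▒▒▒▒▒▒▓┃────────────────────────────
━━━━━━━━━━━━━━━━━━━━━━━━━━━━━━━━━┓                 
leEditor                         ┃                 
─────────────────────────────────┨                 
.36,active,74                   ▲┃                 
9.46,inactive,54                ░┃                 


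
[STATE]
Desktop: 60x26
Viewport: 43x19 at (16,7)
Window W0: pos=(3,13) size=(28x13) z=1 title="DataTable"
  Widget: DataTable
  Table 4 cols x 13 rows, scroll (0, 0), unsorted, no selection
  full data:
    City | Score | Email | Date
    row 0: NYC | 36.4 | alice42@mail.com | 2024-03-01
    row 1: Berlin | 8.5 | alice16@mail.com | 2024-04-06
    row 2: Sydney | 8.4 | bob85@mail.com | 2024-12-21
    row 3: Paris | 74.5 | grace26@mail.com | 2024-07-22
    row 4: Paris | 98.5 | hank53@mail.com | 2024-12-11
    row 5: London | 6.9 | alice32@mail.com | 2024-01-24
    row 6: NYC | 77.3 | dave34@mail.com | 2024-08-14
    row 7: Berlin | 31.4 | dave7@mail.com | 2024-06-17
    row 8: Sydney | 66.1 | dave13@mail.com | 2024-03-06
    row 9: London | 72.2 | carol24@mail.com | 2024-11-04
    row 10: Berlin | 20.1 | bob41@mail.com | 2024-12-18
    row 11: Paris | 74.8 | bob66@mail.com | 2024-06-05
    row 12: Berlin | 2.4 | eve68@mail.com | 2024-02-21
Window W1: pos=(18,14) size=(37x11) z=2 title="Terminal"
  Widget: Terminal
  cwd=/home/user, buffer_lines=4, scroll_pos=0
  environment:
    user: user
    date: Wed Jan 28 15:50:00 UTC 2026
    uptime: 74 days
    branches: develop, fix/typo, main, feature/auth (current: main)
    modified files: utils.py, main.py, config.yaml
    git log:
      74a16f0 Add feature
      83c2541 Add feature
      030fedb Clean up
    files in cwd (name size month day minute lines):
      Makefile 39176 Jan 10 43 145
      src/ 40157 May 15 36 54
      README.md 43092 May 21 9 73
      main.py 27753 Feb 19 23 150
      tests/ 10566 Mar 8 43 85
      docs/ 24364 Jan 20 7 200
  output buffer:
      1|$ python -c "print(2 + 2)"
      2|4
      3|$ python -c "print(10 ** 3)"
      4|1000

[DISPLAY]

                                           
                                           
                                           
                                           
                                           
                                           
━━━━━━━━━━━━━━┓                            
  ┏━━━━━━━━━━━━━━━━━━━━━━━━━━━━━━━━━━━┓    
──┃ Terminal                          ┃    
│E┠───────────────────────────────────┨    
┼─┃$ python -c "print(2 + 2)"         ┃    
│a┃4                                  ┃    
│a┃$ python -c "print(10 ** 3)"       ┃    
│b┃1000                               ┃    
│g┃$ █                                ┃    
│h┃                                   ┃    
│a┃                                   ┃    
│d┗━━━━━━━━━━━━━━━━━━━━━━━━━━━━━━━━━━━┛    
━━━━━━━━━━━━━━┛                            


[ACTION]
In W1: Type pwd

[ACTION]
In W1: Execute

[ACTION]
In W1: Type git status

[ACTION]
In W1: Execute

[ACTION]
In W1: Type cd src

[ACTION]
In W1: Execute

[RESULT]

                                           
                                           
                                           
                                           
                                           
                                           
━━━━━━━━━━━━━━┓                            
  ┏━━━━━━━━━━━━━━━━━━━━━━━━━━━━━━━━━━━┓    
──┃ Terminal                          ┃    
│E┠───────────────────────────────────┨    
┼─┃                                   ┃    
│a┃        modified:   utils.py       ┃    
│a┃        modified:   main.py        ┃    
│b┃        modified:   config.yaml    ┃    
│g┃$ cd src                           ┃    
│h┃                                   ┃    
│a┃$ █                                ┃    
│d┗━━━━━━━━━━━━━━━━━━━━━━━━━━━━━━━━━━━┛    
━━━━━━━━━━━━━━┛                            


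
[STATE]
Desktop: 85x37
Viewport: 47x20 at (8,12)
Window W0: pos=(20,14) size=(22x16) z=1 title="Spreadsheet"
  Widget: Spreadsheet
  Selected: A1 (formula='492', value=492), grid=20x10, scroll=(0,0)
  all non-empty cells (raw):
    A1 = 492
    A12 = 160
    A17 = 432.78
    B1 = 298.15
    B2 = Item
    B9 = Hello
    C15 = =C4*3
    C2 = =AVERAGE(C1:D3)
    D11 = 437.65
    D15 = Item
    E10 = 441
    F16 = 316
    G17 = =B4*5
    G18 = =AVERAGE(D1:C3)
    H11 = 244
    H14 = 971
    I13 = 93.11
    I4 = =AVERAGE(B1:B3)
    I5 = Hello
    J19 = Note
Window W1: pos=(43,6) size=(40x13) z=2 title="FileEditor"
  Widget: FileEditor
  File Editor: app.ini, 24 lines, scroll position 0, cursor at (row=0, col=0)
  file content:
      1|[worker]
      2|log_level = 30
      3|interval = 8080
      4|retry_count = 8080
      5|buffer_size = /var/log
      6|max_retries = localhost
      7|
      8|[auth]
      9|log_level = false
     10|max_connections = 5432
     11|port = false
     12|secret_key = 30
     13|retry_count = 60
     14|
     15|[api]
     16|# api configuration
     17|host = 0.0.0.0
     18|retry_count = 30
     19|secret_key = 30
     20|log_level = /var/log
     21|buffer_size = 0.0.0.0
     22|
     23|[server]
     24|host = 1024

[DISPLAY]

                                   ┃retry_count
                                   ┃buffer_size
            ┏━━━━━━━━━━━━━━━━━━━━┓ ┃max_retries
            ┃ Spreadsheet        ┃ ┃           
            ┠────────────────────┨ ┃[auth]     
            ┃A1: 492             ┃ ┃log_level =
            ┃       A       B    ┃ ┗━━━━━━━━━━━
            ┃--------------------┃             
            ┃  1    [492]  298.15┃             
            ┃  2        0Item    ┃             
            ┃  3        0       0┃             
            ┃  4        0       0┃             
            ┃  5        0       0┃             
            ┃  6        0       0┃             
            ┃  7        0       0┃             
            ┃  8        0       0┃             
            ┃  9        0Hello   ┃             
            ┗━━━━━━━━━━━━━━━━━━━━┛             
                                               
                                               


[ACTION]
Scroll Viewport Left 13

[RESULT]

                                           ┃ret
                                           ┃buf
                    ┏━━━━━━━━━━━━━━━━━━━━┓ ┃max
                    ┃ Spreadsheet        ┃ ┃   
                    ┠────────────────────┨ ┃[au
                    ┃A1: 492             ┃ ┃log
                    ┃       A       B    ┃ ┗━━━
                    ┃--------------------┃     
                    ┃  1    [492]  298.15┃     
                    ┃  2        0Item    ┃     
                    ┃  3        0       0┃     
                    ┃  4        0       0┃     
                    ┃  5        0       0┃     
                    ┃  6        0       0┃     
                    ┃  7        0       0┃     
                    ┃  8        0       0┃     
                    ┃  9        0Hello   ┃     
                    ┗━━━━━━━━━━━━━━━━━━━━┛     
                                               
                                               


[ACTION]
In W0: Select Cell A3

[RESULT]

                                           ┃ret
                                           ┃buf
                    ┏━━━━━━━━━━━━━━━━━━━━┓ ┃max
                    ┃ Spreadsheet        ┃ ┃   
                    ┠────────────────────┨ ┃[au
                    ┃A3:                 ┃ ┃log
                    ┃       A       B    ┃ ┗━━━
                    ┃--------------------┃     
                    ┃  1      492  298.15┃     
                    ┃  2        0Item    ┃     
                    ┃  3      [0]       0┃     
                    ┃  4        0       0┃     
                    ┃  5        0       0┃     
                    ┃  6        0       0┃     
                    ┃  7        0       0┃     
                    ┃  8        0       0┃     
                    ┃  9        0Hello   ┃     
                    ┗━━━━━━━━━━━━━━━━━━━━┛     
                                               
                                               


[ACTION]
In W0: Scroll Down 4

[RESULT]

                                           ┃ret
                                           ┃buf
                    ┏━━━━━━━━━━━━━━━━━━━━┓ ┃max
                    ┃ Spreadsheet        ┃ ┃   
                    ┠────────────────────┨ ┃[au
                    ┃A3:                 ┃ ┃log
                    ┃       A       B    ┃ ┗━━━
                    ┃--------------------┃     
                    ┃  5        0       0┃     
                    ┃  6        0       0┃     
                    ┃  7        0       0┃     
                    ┃  8        0       0┃     
                    ┃  9        0Hello   ┃     
                    ┃ 10        0       0┃     
                    ┃ 11        0       0┃     
                    ┃ 12      160       0┃     
                    ┃ 13        0       0┃     
                    ┗━━━━━━━━━━━━━━━━━━━━┛     
                                               
                                               


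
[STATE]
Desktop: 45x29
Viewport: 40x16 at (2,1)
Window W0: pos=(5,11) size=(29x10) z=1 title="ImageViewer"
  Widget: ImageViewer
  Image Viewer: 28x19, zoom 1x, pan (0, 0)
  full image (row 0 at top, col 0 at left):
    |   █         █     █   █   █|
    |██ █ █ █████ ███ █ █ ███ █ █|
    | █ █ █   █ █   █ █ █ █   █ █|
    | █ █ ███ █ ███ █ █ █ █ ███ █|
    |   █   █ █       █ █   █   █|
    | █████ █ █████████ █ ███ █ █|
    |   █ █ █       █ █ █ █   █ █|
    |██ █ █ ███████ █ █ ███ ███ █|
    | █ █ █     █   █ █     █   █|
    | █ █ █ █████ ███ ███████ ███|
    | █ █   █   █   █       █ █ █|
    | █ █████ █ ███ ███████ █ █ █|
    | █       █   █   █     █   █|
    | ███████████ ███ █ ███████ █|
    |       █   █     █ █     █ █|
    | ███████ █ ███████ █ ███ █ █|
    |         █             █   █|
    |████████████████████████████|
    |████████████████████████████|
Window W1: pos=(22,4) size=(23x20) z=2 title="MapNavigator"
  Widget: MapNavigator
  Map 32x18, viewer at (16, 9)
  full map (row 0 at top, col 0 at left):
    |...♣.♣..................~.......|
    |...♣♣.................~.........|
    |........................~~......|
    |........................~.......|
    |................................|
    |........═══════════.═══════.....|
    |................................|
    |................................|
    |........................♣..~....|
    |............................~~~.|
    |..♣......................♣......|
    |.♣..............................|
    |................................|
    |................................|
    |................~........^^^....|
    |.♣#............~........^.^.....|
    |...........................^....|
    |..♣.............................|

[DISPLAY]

                                        
                                        
                                        
                    ┏━━━━━━━━━━━━━━━━━━━
                    ┃ MapNavigator      
                    ┠───────────────────
                    ┃................~..
                    ┃..................~
                    ┃..................~
                    ┃...................
   ┏━━━━━━━━━━━━━━━━┃..═══════════.═════
   ┃ ImageViewer    ┃...................
   ┠────────────────┃...................
   ┃   █         █  ┃..................♣
   ┃██ █ █ █████ ███┃..........@........
   ┃ █ █ █   █ █   █┃...................


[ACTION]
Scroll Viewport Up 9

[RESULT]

                                        
                                        
                                        
                                        
                    ┏━━━━━━━━━━━━━━━━━━━
                    ┃ MapNavigator      
                    ┠───────────────────
                    ┃................~..
                    ┃..................~
                    ┃..................~
                    ┃...................
   ┏━━━━━━━━━━━━━━━━┃..═══════════.═════
   ┃ ImageViewer    ┃...................
   ┠────────────────┃...................
   ┃   █         █  ┃..................♣
   ┃██ █ █ █████ ███┃..........@........


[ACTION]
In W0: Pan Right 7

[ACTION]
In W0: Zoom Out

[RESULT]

                                        
                                        
                                        
                                        
                    ┏━━━━━━━━━━━━━━━━━━━
                    ┃ MapNavigator      
                    ┠───────────────────
                    ┃................~..
                    ┃..................~
                    ┃..................~
                    ┃...................
   ┏━━━━━━━━━━━━━━━━┃..═══════════.═════
   ┃ ImageViewer    ┃...................
   ┠────────────────┃...................
   ┃      █     █   ┃..................♣
   ┃█████ ███ █ █ ██┃..........@........


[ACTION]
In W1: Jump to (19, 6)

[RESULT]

                                        
                                        
                                        
                                        
                    ┏━━━━━━━━━━━━━━━━━━━
                    ┃ MapNavigator      
                    ┠───────────────────
                    ┃                   
                    ┃                   
                    ┃...............~...
                    ┃.............~.....
   ┏━━━━━━━━━━━━━━━━┃...............~~..
   ┃ ImageViewer    ┃...............~...
   ┠────────────────┃...................
   ┃      █     █   ┃══════════.═══════.
   ┃█████ ███ █ █ ██┃..........@........


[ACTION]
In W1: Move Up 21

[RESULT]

                                        
                                        
                                        
                                        
                    ┏━━━━━━━━━━━━━━━━━━━
                    ┃ MapNavigator      
                    ┠───────────────────
                    ┃                   
                    ┃                   
                    ┃                   
                    ┃                   
   ┏━━━━━━━━━━━━━━━━┃                   
   ┃ ImageViewer    ┃                   
   ┠────────────────┃                   
   ┃      █     █   ┃                   
   ┃█████ ███ █ █ ██┃..........@....~...
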